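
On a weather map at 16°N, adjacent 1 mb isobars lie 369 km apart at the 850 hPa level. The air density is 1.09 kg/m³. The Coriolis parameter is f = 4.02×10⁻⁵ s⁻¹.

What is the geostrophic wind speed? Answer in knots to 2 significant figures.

Pressure gradient: |∂P/∂n| = 100 Pa / 369000 m = 2.71×10⁻⁴ Pa/m
Geostrophic balance (pressure-gradient force = Coriolis force):
V_g = (1/(fρ)) |∂P/∂n| = 2.71×10⁻⁴ / (4.02×10⁻⁵ × 1.09) = 6.18 m/s
Converting: 6.18 m/s × 1.944 = 12 knots

12 knots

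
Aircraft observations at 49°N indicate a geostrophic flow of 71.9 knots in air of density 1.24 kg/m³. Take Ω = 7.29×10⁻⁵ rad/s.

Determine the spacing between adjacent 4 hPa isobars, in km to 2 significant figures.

Coriolis parameter at 49°N:
f = 2Ω sin φ = 2 × 7.29×10⁻⁵ × sin 49° = 1.10×10⁻⁴ s⁻¹
Wind speed in SI: 71.9 knots = 37.0 m/s
Geostrophic balance rearranged: |∂P/∂n| = f ρ V_g
|∂P/∂n| = 1.10×10⁻⁴ × 1.24 × 37.0 = 5.05×10⁻³ Pa/m
Isobar spacing: Δn = ΔP/|∂P/∂n| = 400 Pa / 5.05×10⁻³ Pa/m = 79256 m ≈ 79 km

79 km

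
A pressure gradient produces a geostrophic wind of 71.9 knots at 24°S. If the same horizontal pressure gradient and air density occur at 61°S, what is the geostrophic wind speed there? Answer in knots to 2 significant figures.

With the same pressure gradient and density, V_g ∝ 1/f ∝ 1/sin φ.
V₂ = V₁ · sin φ₁ / sin φ₂ = 71.9 × sin 24° / sin 61°
V₂ = 71.9 × 0.4067/0.8746 = 33 knots

33 knots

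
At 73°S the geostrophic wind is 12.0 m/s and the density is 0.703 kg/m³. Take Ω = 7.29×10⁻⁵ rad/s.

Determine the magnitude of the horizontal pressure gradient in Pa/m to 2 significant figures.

1.2×10⁻³ Pa/m

Coriolis parameter at 73°S:
f = 2Ω sin φ = 2 × 7.29×10⁻⁵ × sin 73° = 1.39×10⁻⁴ s⁻¹
Geostrophic balance rearranged: |∂P/∂n| = f ρ V_g
|∂P/∂n| = 1.39×10⁻⁴ × 0.703 × 12.0 = 1.18×10⁻³ Pa/m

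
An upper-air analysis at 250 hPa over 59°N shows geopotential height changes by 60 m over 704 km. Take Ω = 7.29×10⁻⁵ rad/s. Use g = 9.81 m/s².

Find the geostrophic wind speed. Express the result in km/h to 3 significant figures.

24.1 km/h

Coriolis parameter at 59°N:
f = 2Ω sin φ = 2 × 7.29×10⁻⁵ × sin 59° = 1.25×10⁻⁴ s⁻¹
Height gradient: |∂Z/∂n| = 60 m / 704000 m = 8.52×10⁻⁵
On a pressure surface, geostrophic balance gives V_g = (g/f)|∂Z/∂n|:
V_g = 9.81 × 8.52×10⁻⁵ / 1.25×10⁻⁴ = 6.69 m/s
Converting: 6.69 m/s × 3.6 = 24.1 km/h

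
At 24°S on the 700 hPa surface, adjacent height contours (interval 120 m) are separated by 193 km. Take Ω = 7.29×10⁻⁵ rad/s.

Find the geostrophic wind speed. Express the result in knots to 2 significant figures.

200 knots

Coriolis parameter at 24°S:
f = 2Ω sin φ = 2 × 7.29×10⁻⁵ × sin 24° = 5.93×10⁻⁵ s⁻¹
Height gradient: |∂Z/∂n| = 120 m / 193000 m = 6.22×10⁻⁴
On a pressure surface, geostrophic balance gives V_g = (g/f)|∂Z/∂n|:
V_g = 9.81 × 6.22×10⁻⁴ / 5.93×10⁻⁵ = 103 m/s
Converting: 103 m/s × 1.944 = 200 knots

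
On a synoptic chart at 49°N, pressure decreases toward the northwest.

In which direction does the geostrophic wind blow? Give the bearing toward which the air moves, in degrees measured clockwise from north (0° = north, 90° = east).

The pressure-gradient force points toward the northwest (bearing 315°).
Geostrophic balance: in the Northern Hemisphere the Coriolis force deflects motion to the right, so the geostrophic wind blows 90° to the right of the pressure-gradient force (low pressure on the left).
Rotating 315° by 90° clockwise gives 045° — the wind blows toward the northeast.

045°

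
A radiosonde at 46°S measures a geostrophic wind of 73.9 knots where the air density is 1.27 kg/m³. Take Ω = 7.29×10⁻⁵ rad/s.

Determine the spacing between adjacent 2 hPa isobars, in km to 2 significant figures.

Coriolis parameter at 46°S:
f = 2Ω sin φ = 2 × 7.29×10⁻⁵ × sin 46° = 1.05×10⁻⁴ s⁻¹
Wind speed in SI: 73.9 knots = 38.0 m/s
Geostrophic balance rearranged: |∂P/∂n| = f ρ V_g
|∂P/∂n| = 1.05×10⁻⁴ × 1.27 × 38.0 = 5.06×10⁻³ Pa/m
Isobar spacing: Δn = ΔP/|∂P/∂n| = 200 Pa / 5.06×10⁻³ Pa/m = 39496 m ≈ 39 km

39 km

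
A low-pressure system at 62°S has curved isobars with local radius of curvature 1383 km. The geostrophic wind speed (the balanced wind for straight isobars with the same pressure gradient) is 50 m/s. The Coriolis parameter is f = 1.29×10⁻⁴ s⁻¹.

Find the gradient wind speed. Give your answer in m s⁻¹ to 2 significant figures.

Around a low, centrifugal force acts outward with Coriolis, so pressure-gradient force balances both:
(1/ρ)|∂P/∂n| = fV + V²/R  →  V² + fR·V − fR·V_g = 0
With fR = 1.29×10⁻⁴ × 1383×10³ m = 178 m/s:
V = [−fR + √((fR)² + 4 fR V_g)]/2 = [−178 + √(178² + 4×178×50)]/2 = 40.7 m/s
Subgeostrophic (V < V_g = 50 m/s), as expected around a low.

41 m s⁻¹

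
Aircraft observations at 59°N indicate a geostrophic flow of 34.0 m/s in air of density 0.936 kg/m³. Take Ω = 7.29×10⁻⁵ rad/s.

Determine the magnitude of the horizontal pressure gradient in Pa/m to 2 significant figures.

4.0×10⁻³ Pa/m

Coriolis parameter at 59°N:
f = 2Ω sin φ = 2 × 7.29×10⁻⁵ × sin 59° = 1.25×10⁻⁴ s⁻¹
Geostrophic balance rearranged: |∂P/∂n| = f ρ V_g
|∂P/∂n| = 1.25×10⁻⁴ × 0.936 × 34.0 = 3.98×10⁻³ Pa/m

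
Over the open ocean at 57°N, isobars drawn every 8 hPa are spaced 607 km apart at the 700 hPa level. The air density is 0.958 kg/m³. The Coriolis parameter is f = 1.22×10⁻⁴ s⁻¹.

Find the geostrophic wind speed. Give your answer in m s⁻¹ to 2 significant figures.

11 m s⁻¹

Pressure gradient: |∂P/∂n| = 800 Pa / 607000 m = 1.32×10⁻³ Pa/m
Geostrophic balance (pressure-gradient force = Coriolis force):
V_g = (1/(fρ)) |∂P/∂n| = 1.32×10⁻³ / (1.22×10⁻⁴ × 0.958) = 11.3 m/s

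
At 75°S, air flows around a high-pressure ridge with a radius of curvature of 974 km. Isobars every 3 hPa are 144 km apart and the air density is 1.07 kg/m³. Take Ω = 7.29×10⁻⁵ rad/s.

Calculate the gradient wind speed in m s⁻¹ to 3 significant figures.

Coriolis parameter at 75°S:
f = 2Ω sin φ = 2 × 7.29×10⁻⁵ × sin 75° = 1.41×10⁻⁴ s⁻¹
Pressure gradient: |∂P/∂n| = 300 Pa / 144000 m = 2.08×10⁻³ Pa/m
Geostrophic speed: V_g = |∂P/∂n|/(fρ) = 2.08×10⁻³/(1.41×10⁻⁴ × 1.07) = 13.8 m/s
Around a high, pressure-gradient force acts outward with centrifugal, so Coriolis balances both:
fV = (1/ρ)|∂P/∂n| + V²/R  →  V² − fR·V + fR·V_g = 0
With fR = 1.41×10⁻⁴ × 974×10³ m = 137 m/s:
V = [fR − √((fR)² − 4 fR V_g)]/2 = [137 − √(137² − 4×137×13.8)]/2 = 15.6 m/s
Supergeostrophic (V > V_g = 13.8 m/s), as expected around a high.

15.6 m s⁻¹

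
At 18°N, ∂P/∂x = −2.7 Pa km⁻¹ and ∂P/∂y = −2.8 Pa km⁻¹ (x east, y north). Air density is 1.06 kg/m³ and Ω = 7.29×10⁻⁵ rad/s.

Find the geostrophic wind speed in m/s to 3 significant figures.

81.4 m/s

Coriolis parameter at 18°N:
f = 2Ω sin φ = 2 × 7.29×10⁻⁵ × sin 18° = 4.51×10⁻⁵ s⁻¹
Component geostrophic relations (x east, y north):
u_g = −(1/(fρ)) ∂P/∂y,  v_g = (1/(fρ)) ∂P/∂x
u_g = −(−2.8×10⁻³)/(4.51×10⁻⁵ × 1.06) = 58.6 m/s;  v_g = (−2.7×10⁻³)/(4.51×10⁻⁵ × 1.06) = −56.5 m/s
|V_g| = √(u_g² + v_g²) = 81.4 m/s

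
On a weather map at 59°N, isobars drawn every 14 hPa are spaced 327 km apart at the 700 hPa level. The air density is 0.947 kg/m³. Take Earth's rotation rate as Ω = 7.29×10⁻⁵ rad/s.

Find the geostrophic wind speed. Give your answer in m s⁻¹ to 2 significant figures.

36 m s⁻¹

Coriolis parameter at 59°N:
f = 2Ω sin φ = 2 × 7.29×10⁻⁵ × sin 59° = 1.25×10⁻⁴ s⁻¹
Pressure gradient: |∂P/∂n| = 1400 Pa / 327000 m = 4.28×10⁻³ Pa/m
Geostrophic balance (pressure-gradient force = Coriolis force):
V_g = (1/(fρ)) |∂P/∂n| = 4.28×10⁻³ / (1.25×10⁻⁴ × 0.947) = 36.2 m/s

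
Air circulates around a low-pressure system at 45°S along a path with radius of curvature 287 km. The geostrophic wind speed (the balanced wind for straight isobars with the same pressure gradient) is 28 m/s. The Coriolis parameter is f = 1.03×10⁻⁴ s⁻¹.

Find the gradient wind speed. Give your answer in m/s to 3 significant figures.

17.6 m/s

Around a low, centrifugal force acts outward with Coriolis, so pressure-gradient force balances both:
(1/ρ)|∂P/∂n| = fV + V²/R  →  V² + fR·V − fR·V_g = 0
With fR = 1.03×10⁻⁴ × 287×10³ m = 29.6 m/s:
V = [−fR + √((fR)² + 4 fR V_g)]/2 = [−29.6 + √(29.6² + 4×29.6×28)]/2 = 17.6 m/s
Subgeostrophic (V < V_g = 28 m/s), as expected around a low.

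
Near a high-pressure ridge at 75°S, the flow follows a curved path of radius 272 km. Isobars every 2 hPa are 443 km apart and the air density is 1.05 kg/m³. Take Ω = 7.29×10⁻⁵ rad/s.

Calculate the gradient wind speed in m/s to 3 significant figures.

Coriolis parameter at 75°S:
f = 2Ω sin φ = 2 × 7.29×10⁻⁵ × sin 75° = 1.41×10⁻⁴ s⁻¹
Pressure gradient: |∂P/∂n| = 200 Pa / 443000 m = 4.51×10⁻⁴ Pa/m
Geostrophic speed: V_g = |∂P/∂n|/(fρ) = 4.51×10⁻⁴/(1.41×10⁻⁴ × 1.05) = 3.05 m/s
Around a high, pressure-gradient force acts outward with centrifugal, so Coriolis balances both:
fV = (1/ρ)|∂P/∂n| + V²/R  →  V² − fR·V + fR·V_g = 0
With fR = 1.41×10⁻⁴ × 272×10³ m = 38.3 m/s:
V = [fR − √((fR)² − 4 fR V_g)]/2 = [38.3 − √(38.3² − 4×38.3×3.05)]/2 = 3.35 m/s
Supergeostrophic (V > V_g = 3.05 m/s), as expected around a high.

3.35 m/s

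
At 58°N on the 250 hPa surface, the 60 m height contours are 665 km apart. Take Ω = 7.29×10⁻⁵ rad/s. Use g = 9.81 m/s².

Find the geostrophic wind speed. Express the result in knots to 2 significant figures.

Coriolis parameter at 58°N:
f = 2Ω sin φ = 2 × 7.29×10⁻⁵ × sin 58° = 1.24×10⁻⁴ s⁻¹
Height gradient: |∂Z/∂n| = 60 m / 665000 m = 9.02×10⁻⁵
On a pressure surface, geostrophic balance gives V_g = (g/f)|∂Z/∂n|:
V_g = 9.81 × 9.02×10⁻⁵ / 1.24×10⁻⁴ = 7.16 m/s
Converting: 7.16 m/s × 1.944 = 14 knots

14 knots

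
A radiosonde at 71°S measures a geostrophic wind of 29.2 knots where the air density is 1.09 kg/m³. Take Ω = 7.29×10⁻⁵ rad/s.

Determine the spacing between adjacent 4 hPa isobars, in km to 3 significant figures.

Coriolis parameter at 71°S:
f = 2Ω sin φ = 2 × 7.29×10⁻⁵ × sin 71° = 1.38×10⁻⁴ s⁻¹
Wind speed in SI: 29.2 knots = 15.0 m/s
Geostrophic balance rearranged: |∂P/∂n| = f ρ V_g
|∂P/∂n| = 1.38×10⁻⁴ × 1.09 × 15.0 = 2.26×10⁻³ Pa/m
Isobar spacing: Δn = ΔP/|∂P/∂n| = 400 Pa / 2.26×10⁻³ Pa/m = 177209 m ≈ 177 km

177 km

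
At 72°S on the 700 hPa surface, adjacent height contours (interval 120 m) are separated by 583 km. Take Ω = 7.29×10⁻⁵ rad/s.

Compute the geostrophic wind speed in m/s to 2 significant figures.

15 m/s

Coriolis parameter at 72°S:
f = 2Ω sin φ = 2 × 7.29×10⁻⁵ × sin 72° = 1.39×10⁻⁴ s⁻¹
Height gradient: |∂Z/∂n| = 120 m / 583000 m = 2.06×10⁻⁴
On a pressure surface, geostrophic balance gives V_g = (g/f)|∂Z/∂n|:
V_g = 9.81 × 2.06×10⁻⁴ / 1.39×10⁻⁴ = 14.6 m/s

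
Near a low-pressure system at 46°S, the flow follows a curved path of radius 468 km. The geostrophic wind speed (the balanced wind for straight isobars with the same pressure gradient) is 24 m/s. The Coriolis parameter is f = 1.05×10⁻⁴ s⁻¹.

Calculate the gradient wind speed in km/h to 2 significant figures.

64 km/h

Around a low, centrifugal force acts outward with Coriolis, so pressure-gradient force balances both:
(1/ρ)|∂P/∂n| = fV + V²/R  →  V² + fR·V − fR·V_g = 0
With fR = 1.05×10⁻⁴ × 468×10³ m = 49.1 m/s:
V = [−fR + √((fR)² + 4 fR V_g)]/2 = [−49.1 + √(49.1² + 4×49.1×24)]/2 = 17.7 m/s
Subgeostrophic (V < V_g = 24 m/s), as expected around a low.
Converting: 17.7 m/s × 3.6 = 64 km/h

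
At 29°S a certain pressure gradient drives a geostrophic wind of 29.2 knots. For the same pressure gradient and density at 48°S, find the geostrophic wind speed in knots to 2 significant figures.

With the same pressure gradient and density, V_g ∝ 1/f ∝ 1/sin φ.
V₂ = V₁ · sin φ₁ / sin φ₂ = 29.2 × sin 29° / sin 48°
V₂ = 29.2 × 0.4848/0.7431 = 19 knots

19 knots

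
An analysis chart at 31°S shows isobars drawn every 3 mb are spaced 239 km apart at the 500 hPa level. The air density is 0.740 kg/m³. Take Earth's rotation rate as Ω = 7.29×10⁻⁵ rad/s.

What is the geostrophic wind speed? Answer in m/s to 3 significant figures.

Coriolis parameter at 31°S:
f = 2Ω sin φ = 2 × 7.29×10⁻⁵ × sin 31° = 7.51×10⁻⁵ s⁻¹
Pressure gradient: |∂P/∂n| = 300 Pa / 239000 m = 1.26×10⁻³ Pa/m
Geostrophic balance (pressure-gradient force = Coriolis force):
V_g = (1/(fρ)) |∂P/∂n| = 1.26×10⁻³ / (7.51×10⁻⁵ × 0.740) = 22.6 m/s

22.6 m/s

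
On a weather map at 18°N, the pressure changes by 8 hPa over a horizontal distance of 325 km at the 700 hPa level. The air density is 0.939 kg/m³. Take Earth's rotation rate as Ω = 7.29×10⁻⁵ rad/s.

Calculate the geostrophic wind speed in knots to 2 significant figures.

110 knots

Coriolis parameter at 18°N:
f = 2Ω sin φ = 2 × 7.29×10⁻⁵ × sin 18° = 4.51×10⁻⁵ s⁻¹
Pressure gradient: |∂P/∂n| = 800 Pa / 325000 m = 2.46×10⁻³ Pa/m
Geostrophic balance (pressure-gradient force = Coriolis force):
V_g = (1/(fρ)) |∂P/∂n| = 2.46×10⁻³ / (4.51×10⁻⁵ × 0.939) = 58.2 m/s
Converting: 58.2 m/s × 1.944 = 110 knots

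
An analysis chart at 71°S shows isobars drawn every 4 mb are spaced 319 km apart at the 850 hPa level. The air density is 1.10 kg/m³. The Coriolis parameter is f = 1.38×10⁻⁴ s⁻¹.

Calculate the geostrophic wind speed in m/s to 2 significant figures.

Pressure gradient: |∂P/∂n| = 400 Pa / 319000 m = 1.25×10⁻³ Pa/m
Geostrophic balance (pressure-gradient force = Coriolis force):
V_g = (1/(fρ)) |∂P/∂n| = 1.25×10⁻³ / (1.38×10⁻⁴ × 1.10) = 8.26 m/s

8.3 m/s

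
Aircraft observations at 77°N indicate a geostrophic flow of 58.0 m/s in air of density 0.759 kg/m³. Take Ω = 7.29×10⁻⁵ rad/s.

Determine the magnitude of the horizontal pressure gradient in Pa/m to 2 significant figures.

6.3×10⁻³ Pa/m

Coriolis parameter at 77°N:
f = 2Ω sin φ = 2 × 7.29×10⁻⁵ × sin 77° = 1.42×10⁻⁴ s⁻¹
Geostrophic balance rearranged: |∂P/∂n| = f ρ V_g
|∂P/∂n| = 1.42×10⁻⁴ × 0.759 × 58.0 = 6.25×10⁻³ Pa/m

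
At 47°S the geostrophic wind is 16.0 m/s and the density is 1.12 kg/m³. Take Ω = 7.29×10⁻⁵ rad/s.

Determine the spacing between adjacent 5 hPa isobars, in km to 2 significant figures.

Coriolis parameter at 47°S:
f = 2Ω sin φ = 2 × 7.29×10⁻⁵ × sin 47° = 1.07×10⁻⁴ s⁻¹
Geostrophic balance rearranged: |∂P/∂n| = f ρ V_g
|∂P/∂n| = 1.07×10⁻⁴ × 1.12 × 16.0 = 1.91×10⁻³ Pa/m
Isobar spacing: Δn = ΔP/|∂P/∂n| = 500 Pa / 1.91×10⁻³ Pa/m = 261666 m ≈ 260 km

260 km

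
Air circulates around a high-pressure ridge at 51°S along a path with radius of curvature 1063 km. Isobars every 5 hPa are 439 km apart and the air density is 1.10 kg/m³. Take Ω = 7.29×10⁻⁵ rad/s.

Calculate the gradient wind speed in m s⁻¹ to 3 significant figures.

Coriolis parameter at 51°S:
f = 2Ω sin φ = 2 × 7.29×10⁻⁵ × sin 51° = 1.13×10⁻⁴ s⁻¹
Pressure gradient: |∂P/∂n| = 500 Pa / 439000 m = 1.14×10⁻³ Pa/m
Geostrophic speed: V_g = |∂P/∂n|/(fρ) = 1.14×10⁻³/(1.13×10⁻⁴ × 1.10) = 9.14 m/s
Around a high, pressure-gradient force acts outward with centrifugal, so Coriolis balances both:
fV = (1/ρ)|∂P/∂n| + V²/R  →  V² − fR·V + fR·V_g = 0
With fR = 1.13×10⁻⁴ × 1063×10³ m = 120 m/s:
V = [fR − √((fR)² − 4 fR V_g)]/2 = [120 − √(120² − 4×120×9.14)]/2 = 9.96 m/s
Supergeostrophic (V > V_g = 9.14 m/s), as expected around a high.

9.96 m s⁻¹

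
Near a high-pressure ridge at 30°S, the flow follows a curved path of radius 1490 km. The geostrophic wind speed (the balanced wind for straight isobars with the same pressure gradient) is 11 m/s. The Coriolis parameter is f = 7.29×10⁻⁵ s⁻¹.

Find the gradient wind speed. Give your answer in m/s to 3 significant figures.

Around a high, pressure-gradient force acts outward with centrifugal, so Coriolis balances both:
fV = (1/ρ)|∂P/∂n| + V²/R  →  V² − fR·V + fR·V_g = 0
With fR = 7.29×10⁻⁵ × 1490×10³ m = 109 m/s:
V = [fR − √((fR)² − 4 fR V_g)]/2 = [109 − √(109² − 4×109×11)]/2 = 12.4 m/s
Supergeostrophic (V > V_g = 11 m/s), as expected around a high.

12.4 m/s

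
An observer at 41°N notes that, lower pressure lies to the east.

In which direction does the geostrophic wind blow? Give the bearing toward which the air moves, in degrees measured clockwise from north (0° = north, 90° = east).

180°

The pressure-gradient force points toward the east (bearing 090°).
Geostrophic balance: in the Northern Hemisphere the Coriolis force deflects motion to the right, so the geostrophic wind blows 90° to the right of the pressure-gradient force (low pressure on the left).
Rotating 090° by 90° clockwise gives 180° — the wind blows toward the south.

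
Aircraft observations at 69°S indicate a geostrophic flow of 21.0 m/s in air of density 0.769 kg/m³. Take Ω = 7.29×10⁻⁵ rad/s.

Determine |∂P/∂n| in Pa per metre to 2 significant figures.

2.2×10⁻³ Pa/m

Coriolis parameter at 69°S:
f = 2Ω sin φ = 2 × 7.29×10⁻⁵ × sin 69° = 1.36×10⁻⁴ s⁻¹
Geostrophic balance rearranged: |∂P/∂n| = f ρ V_g
|∂P/∂n| = 1.36×10⁻⁴ × 0.769 × 21.0 = 2.20×10⁻³ Pa/m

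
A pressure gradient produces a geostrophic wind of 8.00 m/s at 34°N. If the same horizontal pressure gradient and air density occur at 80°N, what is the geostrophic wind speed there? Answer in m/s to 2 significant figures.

With the same pressure gradient and density, V_g ∝ 1/f ∝ 1/sin φ.
V₂ = V₁ · sin φ₁ / sin φ₂ = 8.00 × sin 34° / sin 80°
V₂ = 8.00 × 0.5592/0.9848 = 4.5 m/s

4.5 m/s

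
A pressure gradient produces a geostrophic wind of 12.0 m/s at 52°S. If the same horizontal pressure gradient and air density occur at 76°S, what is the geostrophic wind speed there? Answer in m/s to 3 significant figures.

9.75 m/s

With the same pressure gradient and density, V_g ∝ 1/f ∝ 1/sin φ.
V₂ = V₁ · sin φ₁ / sin φ₂ = 12.0 × sin 52° / sin 76°
V₂ = 12.0 × 0.7880/0.9703 = 9.75 m/s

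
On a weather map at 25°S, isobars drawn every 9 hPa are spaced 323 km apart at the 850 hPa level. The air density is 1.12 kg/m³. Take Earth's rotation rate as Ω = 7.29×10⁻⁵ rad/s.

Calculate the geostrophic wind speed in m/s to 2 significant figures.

40 m/s

Coriolis parameter at 25°S:
f = 2Ω sin φ = 2 × 7.29×10⁻⁵ × sin 25° = 6.16×10⁻⁵ s⁻¹
Pressure gradient: |∂P/∂n| = 900 Pa / 323000 m = 2.79×10⁻³ Pa/m
Geostrophic balance (pressure-gradient force = Coriolis force):
V_g = (1/(fρ)) |∂P/∂n| = 2.79×10⁻³ / (6.16×10⁻⁵ × 1.12) = 40.4 m/s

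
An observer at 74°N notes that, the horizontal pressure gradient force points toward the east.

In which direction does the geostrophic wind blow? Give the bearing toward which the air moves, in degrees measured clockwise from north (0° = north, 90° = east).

180°

The pressure-gradient force points toward the east (bearing 090°).
Geostrophic balance: in the Northern Hemisphere the Coriolis force deflects motion to the right, so the geostrophic wind blows 90° to the right of the pressure-gradient force (low pressure on the left).
Rotating 090° by 90° clockwise gives 180° — the wind blows toward the south.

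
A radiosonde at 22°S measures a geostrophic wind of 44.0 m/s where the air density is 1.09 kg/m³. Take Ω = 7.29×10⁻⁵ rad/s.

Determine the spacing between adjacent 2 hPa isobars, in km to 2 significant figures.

76 km

Coriolis parameter at 22°S:
f = 2Ω sin φ = 2 × 7.29×10⁻⁵ × sin 22° = 5.46×10⁻⁵ s⁻¹
Geostrophic balance rearranged: |∂P/∂n| = f ρ V_g
|∂P/∂n| = 5.46×10⁻⁵ × 1.09 × 44.0 = 2.62×10⁻³ Pa/m
Isobar spacing: Δn = ΔP/|∂P/∂n| = 200 Pa / 2.62×10⁻³ Pa/m = 76352 m ≈ 76 km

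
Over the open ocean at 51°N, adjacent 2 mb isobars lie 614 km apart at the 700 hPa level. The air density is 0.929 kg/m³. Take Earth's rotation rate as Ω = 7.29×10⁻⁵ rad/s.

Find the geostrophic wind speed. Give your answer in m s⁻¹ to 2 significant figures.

Coriolis parameter at 51°N:
f = 2Ω sin φ = 2 × 7.29×10⁻⁵ × sin 51° = 1.13×10⁻⁴ s⁻¹
Pressure gradient: |∂P/∂n| = 200 Pa / 614000 m = 3.26×10⁻⁴ Pa/m
Geostrophic balance (pressure-gradient force = Coriolis force):
V_g = (1/(fρ)) |∂P/∂n| = 3.26×10⁻⁴ / (1.13×10⁻⁴ × 0.929) = 3.09 m/s

3.1 m s⁻¹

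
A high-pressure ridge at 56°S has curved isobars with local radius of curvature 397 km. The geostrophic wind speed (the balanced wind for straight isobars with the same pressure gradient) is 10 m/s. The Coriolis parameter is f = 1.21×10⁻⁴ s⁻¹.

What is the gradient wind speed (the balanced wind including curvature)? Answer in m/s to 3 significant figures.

14.2 m/s

Around a high, pressure-gradient force acts outward with centrifugal, so Coriolis balances both:
fV = (1/ρ)|∂P/∂n| + V²/R  →  V² − fR·V + fR·V_g = 0
With fR = 1.21×10⁻⁴ × 397×10³ m = 48.0 m/s:
V = [fR − √((fR)² − 4 fR V_g)]/2 = [48.0 − √(48.0² − 4×48.0×10)]/2 = 14.2 m/s
Supergeostrophic (V > V_g = 10 m/s), as expected around a high.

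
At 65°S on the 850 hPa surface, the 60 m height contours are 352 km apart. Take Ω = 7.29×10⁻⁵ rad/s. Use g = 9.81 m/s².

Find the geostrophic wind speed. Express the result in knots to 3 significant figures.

24.6 knots

Coriolis parameter at 65°S:
f = 2Ω sin φ = 2 × 7.29×10⁻⁵ × sin 65° = 1.32×10⁻⁴ s⁻¹
Height gradient: |∂Z/∂n| = 60 m / 352000 m = 1.70×10⁻⁴
On a pressure surface, geostrophic balance gives V_g = (g/f)|∂Z/∂n|:
V_g = 9.81 × 1.70×10⁻⁴ / 1.32×10⁻⁴ = 12.7 m/s
Converting: 12.7 m/s × 1.944 = 24.6 knots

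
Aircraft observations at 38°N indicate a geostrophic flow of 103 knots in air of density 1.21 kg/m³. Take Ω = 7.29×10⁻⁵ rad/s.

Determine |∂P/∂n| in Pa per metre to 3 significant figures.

5.76×10⁻³ Pa/m

Coriolis parameter at 38°N:
f = 2Ω sin φ = 2 × 7.29×10⁻⁵ × sin 38° = 8.98×10⁻⁵ s⁻¹
Wind speed in SI: 103 knots = 53.0 m/s
Geostrophic balance rearranged: |∂P/∂n| = f ρ V_g
|∂P/∂n| = 8.98×10⁻⁵ × 1.21 × 53.0 = 5.76×10⁻³ Pa/m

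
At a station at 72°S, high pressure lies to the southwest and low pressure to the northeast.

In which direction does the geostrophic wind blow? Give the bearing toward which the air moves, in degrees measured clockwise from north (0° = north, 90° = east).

The pressure-gradient force points toward the northeast (bearing 045°).
Geostrophic balance: in the Southern Hemisphere the Coriolis force deflects motion to the left, so the geostrophic wind blows 90° to the left of the pressure-gradient force (low pressure on the right).
Rotating 045° by 90° counterclockwise gives 315° — the wind blows toward the northwest.

315°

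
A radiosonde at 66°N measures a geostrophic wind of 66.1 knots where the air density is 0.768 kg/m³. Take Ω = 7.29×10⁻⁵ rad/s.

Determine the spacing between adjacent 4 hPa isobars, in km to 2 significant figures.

Coriolis parameter at 66°N:
f = 2Ω sin φ = 2 × 7.29×10⁻⁵ × sin 66° = 1.33×10⁻⁴ s⁻¹
Wind speed in SI: 66.1 knots = 34.0 m/s
Geostrophic balance rearranged: |∂P/∂n| = f ρ V_g
|∂P/∂n| = 1.33×10⁻⁴ × 0.768 × 34.0 = 3.48×10⁻³ Pa/m
Isobar spacing: Δn = ΔP/|∂P/∂n| = 400 Pa / 3.48×10⁻³ Pa/m = 114993 m ≈ 110 km

110 km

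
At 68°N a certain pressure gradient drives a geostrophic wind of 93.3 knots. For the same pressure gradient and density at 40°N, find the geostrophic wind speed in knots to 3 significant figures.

135 knots

With the same pressure gradient and density, V_g ∝ 1/f ∝ 1/sin φ.
V₂ = V₁ · sin φ₁ / sin φ₂ = 93.3 × sin 68° / sin 40°
V₂ = 93.3 × 0.9272/0.6428 = 135 knots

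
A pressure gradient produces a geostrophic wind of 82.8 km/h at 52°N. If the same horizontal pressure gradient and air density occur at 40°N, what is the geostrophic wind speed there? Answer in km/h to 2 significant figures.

With the same pressure gradient and density, V_g ∝ 1/f ∝ 1/sin φ.
V₂ = V₁ · sin φ₁ / sin φ₂ = 82.8 × sin 52° / sin 40°
V₂ = 82.8 × 0.7880/0.6428 = 100 km/h

100 km/h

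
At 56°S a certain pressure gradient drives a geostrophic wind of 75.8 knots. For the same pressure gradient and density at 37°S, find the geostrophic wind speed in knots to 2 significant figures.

With the same pressure gradient and density, V_g ∝ 1/f ∝ 1/sin φ.
V₂ = V₁ · sin φ₁ / sin φ₂ = 75.8 × sin 56° / sin 37°
V₂ = 75.8 × 0.8290/0.6018 = 100 knots

100 knots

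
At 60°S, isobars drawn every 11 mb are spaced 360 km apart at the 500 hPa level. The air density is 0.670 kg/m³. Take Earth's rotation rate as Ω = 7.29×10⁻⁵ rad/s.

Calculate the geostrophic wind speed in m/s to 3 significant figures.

Coriolis parameter at 60°S:
f = 2Ω sin φ = 2 × 7.29×10⁻⁵ × sin 60° = 1.26×10⁻⁴ s⁻¹
Pressure gradient: |∂P/∂n| = 1100 Pa / 360000 m = 3.06×10⁻³ Pa/m
Geostrophic balance (pressure-gradient force = Coriolis force):
V_g = (1/(fρ)) |∂P/∂n| = 3.06×10⁻³ / (1.26×10⁻⁴ × 0.670) = 36.1 m/s

36.1 m/s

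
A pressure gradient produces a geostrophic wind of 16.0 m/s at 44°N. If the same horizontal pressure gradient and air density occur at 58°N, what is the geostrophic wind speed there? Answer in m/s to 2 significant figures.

13 m/s

With the same pressure gradient and density, V_g ∝ 1/f ∝ 1/sin φ.
V₂ = V₁ · sin φ₁ / sin φ₂ = 16.0 × sin 44° / sin 58°
V₂ = 16.0 × 0.6947/0.8480 = 13 m/s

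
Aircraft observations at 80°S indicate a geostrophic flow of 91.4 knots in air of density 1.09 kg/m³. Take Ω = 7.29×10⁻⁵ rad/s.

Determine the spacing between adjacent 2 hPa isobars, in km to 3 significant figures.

27.2 km

Coriolis parameter at 80°S:
f = 2Ω sin φ = 2 × 7.29×10⁻⁵ × sin 80° = 1.44×10⁻⁴ s⁻¹
Wind speed in SI: 91.4 knots = 47.0 m/s
Geostrophic balance rearranged: |∂P/∂n| = f ρ V_g
|∂P/∂n| = 1.44×10⁻⁴ × 1.09 × 47.0 = 7.36×10⁻³ Pa/m
Isobar spacing: Δn = ΔP/|∂P/∂n| = 200 Pa / 7.36×10⁻³ Pa/m = 27178 m ≈ 27.2 km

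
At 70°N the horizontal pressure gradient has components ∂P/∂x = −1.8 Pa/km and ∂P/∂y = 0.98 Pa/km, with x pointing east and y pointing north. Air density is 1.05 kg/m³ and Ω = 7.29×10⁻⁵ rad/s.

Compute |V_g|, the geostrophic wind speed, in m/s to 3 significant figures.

Coriolis parameter at 70°N:
f = 2Ω sin φ = 2 × 7.29×10⁻⁵ × sin 70° = 1.37×10⁻⁴ s⁻¹
Component geostrophic relations (x east, y north):
u_g = −(1/(fρ)) ∂P/∂y,  v_g = (1/(fρ)) ∂P/∂x
u_g = −(0.98×10⁻³)/(1.37×10⁻⁴ × 1.05) = −6.81 m/s;  v_g = (−1.8×10⁻³)/(1.37×10⁻⁴ × 1.05) = −12.5 m/s
|V_g| = √(u_g² + v_g²) = 14.2 m/s

14.2 m/s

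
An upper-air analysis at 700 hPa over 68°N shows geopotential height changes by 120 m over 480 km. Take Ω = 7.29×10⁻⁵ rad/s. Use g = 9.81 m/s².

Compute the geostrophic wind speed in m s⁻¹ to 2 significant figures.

18 m s⁻¹

Coriolis parameter at 68°N:
f = 2Ω sin φ = 2 × 7.29×10⁻⁵ × sin 68° = 1.35×10⁻⁴ s⁻¹
Height gradient: |∂Z/∂n| = 120 m / 480000 m = 2.50×10⁻⁴
On a pressure surface, geostrophic balance gives V_g = (g/f)|∂Z/∂n|:
V_g = 9.81 × 2.50×10⁻⁴ / 1.35×10⁻⁴ = 18.1 m/s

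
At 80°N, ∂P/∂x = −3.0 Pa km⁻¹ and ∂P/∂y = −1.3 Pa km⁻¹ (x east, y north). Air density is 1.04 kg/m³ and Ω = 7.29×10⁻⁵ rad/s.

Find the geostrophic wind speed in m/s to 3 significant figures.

21.9 m/s

Coriolis parameter at 80°N:
f = 2Ω sin φ = 2 × 7.29×10⁻⁵ × sin 80° = 1.44×10⁻⁴ s⁻¹
Component geostrophic relations (x east, y north):
u_g = −(1/(fρ)) ∂P/∂y,  v_g = (1/(fρ)) ∂P/∂x
u_g = −(−1.3×10⁻³)/(1.44×10⁻⁴ × 1.04) = 8.71 m/s;  v_g = (−3.0×10⁻³)/(1.44×10⁻⁴ × 1.04) = −20.1 m/s
|V_g| = √(u_g² + v_g²) = 21.9 m/s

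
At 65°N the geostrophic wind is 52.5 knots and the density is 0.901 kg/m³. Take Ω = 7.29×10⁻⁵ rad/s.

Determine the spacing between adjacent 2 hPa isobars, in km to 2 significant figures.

Coriolis parameter at 65°N:
f = 2Ω sin φ = 2 × 7.29×10⁻⁵ × sin 65° = 1.32×10⁻⁴ s⁻¹
Wind speed in SI: 52.5 knots = 27.0 m/s
Geostrophic balance rearranged: |∂P/∂n| = f ρ V_g
|∂P/∂n| = 1.32×10⁻⁴ × 0.901 × 27.0 = 3.22×10⁻³ Pa/m
Isobar spacing: Δn = ΔP/|∂P/∂n| = 200 Pa / 3.22×10⁻³ Pa/m = 62198 m ≈ 62 km

62 km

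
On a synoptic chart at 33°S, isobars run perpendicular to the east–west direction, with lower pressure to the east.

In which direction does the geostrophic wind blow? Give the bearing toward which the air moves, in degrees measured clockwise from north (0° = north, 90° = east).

The pressure-gradient force points toward the east (bearing 090°).
Geostrophic balance: in the Southern Hemisphere the Coriolis force deflects motion to the left, so the geostrophic wind blows 90° to the left of the pressure-gradient force (low pressure on the right).
Rotating 090° by 90° counterclockwise gives 000° — the wind blows toward the north.

000°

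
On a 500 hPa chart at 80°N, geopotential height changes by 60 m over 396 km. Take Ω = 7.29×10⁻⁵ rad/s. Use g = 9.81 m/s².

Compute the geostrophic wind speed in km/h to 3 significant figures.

37.3 km/h

Coriolis parameter at 80°N:
f = 2Ω sin φ = 2 × 7.29×10⁻⁵ × sin 80° = 1.44×10⁻⁴ s⁻¹
Height gradient: |∂Z/∂n| = 60 m / 396000 m = 1.52×10⁻⁴
On a pressure surface, geostrophic balance gives V_g = (g/f)|∂Z/∂n|:
V_g = 9.81 × 1.52×10⁻⁴ / 1.44×10⁻⁴ = 10.4 m/s
Converting: 10.4 m/s × 3.6 = 37.3 km/h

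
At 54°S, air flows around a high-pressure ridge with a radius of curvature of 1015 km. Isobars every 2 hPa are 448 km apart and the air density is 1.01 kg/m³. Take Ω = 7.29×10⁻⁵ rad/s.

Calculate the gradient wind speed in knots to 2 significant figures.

Coriolis parameter at 54°S:
f = 2Ω sin φ = 2 × 7.29×10⁻⁵ × sin 54° = 1.18×10⁻⁴ s⁻¹
Pressure gradient: |∂P/∂n| = 200 Pa / 448000 m = 4.46×10⁻⁴ Pa/m
Geostrophic speed: V_g = |∂P/∂n|/(fρ) = 4.46×10⁻⁴/(1.18×10⁻⁴ × 1.01) = 3.75 m/s
Around a high, pressure-gradient force acts outward with centrifugal, so Coriolis balances both:
fV = (1/ρ)|∂P/∂n| + V²/R  →  V² − fR·V + fR·V_g = 0
With fR = 1.18×10⁻⁴ × 1015×10³ m = 120 m/s:
V = [fR − √((fR)² − 4 fR V_g)]/2 = [120 − √(120² − 4×120×3.75)]/2 = 3.87 m/s
Supergeostrophic (V > V_g = 3.75 m/s), as expected around a high.
Converting: 3.87 m/s × 1.944 = 7.5 knots

7.5 knots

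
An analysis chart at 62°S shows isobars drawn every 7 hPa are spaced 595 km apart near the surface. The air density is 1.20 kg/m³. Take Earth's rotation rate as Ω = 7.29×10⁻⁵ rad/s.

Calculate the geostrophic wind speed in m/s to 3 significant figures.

Coriolis parameter at 62°S:
f = 2Ω sin φ = 2 × 7.29×10⁻⁵ × sin 62° = 1.29×10⁻⁴ s⁻¹
Pressure gradient: |∂P/∂n| = 700 Pa / 595000 m = 1.18×10⁻³ Pa/m
Geostrophic balance (pressure-gradient force = Coriolis force):
V_g = (1/(fρ)) |∂P/∂n| = 1.18×10⁻³ / (1.29×10⁻⁴ × 1.20) = 7.62 m/s

7.62 m/s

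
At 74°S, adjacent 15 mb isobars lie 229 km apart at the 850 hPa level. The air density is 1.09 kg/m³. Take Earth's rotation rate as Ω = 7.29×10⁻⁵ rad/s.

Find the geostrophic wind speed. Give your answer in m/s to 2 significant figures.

Coriolis parameter at 74°S:
f = 2Ω sin φ = 2 × 7.29×10⁻⁵ × sin 74° = 1.40×10⁻⁴ s⁻¹
Pressure gradient: |∂P/∂n| = 1500 Pa / 229000 m = 6.55×10⁻³ Pa/m
Geostrophic balance (pressure-gradient force = Coriolis force):
V_g = (1/(fρ)) |∂P/∂n| = 6.55×10⁻³ / (1.40×10⁻⁴ × 1.09) = 42.9 m/s

43 m/s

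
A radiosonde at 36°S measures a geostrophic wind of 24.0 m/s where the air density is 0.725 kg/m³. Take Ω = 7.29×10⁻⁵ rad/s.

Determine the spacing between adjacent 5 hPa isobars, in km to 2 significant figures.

Coriolis parameter at 36°S:
f = 2Ω sin φ = 2 × 7.29×10⁻⁵ × sin 36° = 8.57×10⁻⁵ s⁻¹
Geostrophic balance rearranged: |∂P/∂n| = f ρ V_g
|∂P/∂n| = 8.57×10⁻⁵ × 0.725 × 24.0 = 1.49×10⁻³ Pa/m
Isobar spacing: Δn = ΔP/|∂P/∂n| = 500 Pa / 1.49×10⁻³ Pa/m = 335308 m ≈ 340 km

340 km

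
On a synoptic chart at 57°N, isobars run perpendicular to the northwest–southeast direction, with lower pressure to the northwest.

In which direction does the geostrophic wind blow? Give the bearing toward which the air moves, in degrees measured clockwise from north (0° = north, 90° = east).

045°

The pressure-gradient force points toward the northwest (bearing 315°).
Geostrophic balance: in the Northern Hemisphere the Coriolis force deflects motion to the right, so the geostrophic wind blows 90° to the right of the pressure-gradient force (low pressure on the left).
Rotating 315° by 90° clockwise gives 045° — the wind blows toward the northeast.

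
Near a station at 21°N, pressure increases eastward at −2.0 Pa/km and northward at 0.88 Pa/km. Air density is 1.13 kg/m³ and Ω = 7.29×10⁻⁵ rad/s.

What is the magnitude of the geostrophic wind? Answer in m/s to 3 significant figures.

Coriolis parameter at 21°N:
f = 2Ω sin φ = 2 × 7.29×10⁻⁵ × sin 21° = 5.23×10⁻⁵ s⁻¹
Component geostrophic relations (x east, y north):
u_g = −(1/(fρ)) ∂P/∂y,  v_g = (1/(fρ)) ∂P/∂x
u_g = −(0.88×10⁻³)/(5.23×10⁻⁵ × 1.13) = −14.9 m/s;  v_g = (−2.0×10⁻³)/(5.23×10⁻⁵ × 1.13) = −33.9 m/s
|V_g| = √(u_g² + v_g²) = 37.0 m/s

37.0 m/s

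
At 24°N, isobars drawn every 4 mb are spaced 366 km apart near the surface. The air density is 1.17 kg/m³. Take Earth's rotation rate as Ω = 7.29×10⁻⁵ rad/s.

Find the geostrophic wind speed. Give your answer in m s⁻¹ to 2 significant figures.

16 m s⁻¹

Coriolis parameter at 24°N:
f = 2Ω sin φ = 2 × 7.29×10⁻⁵ × sin 24° = 5.93×10⁻⁵ s⁻¹
Pressure gradient: |∂P/∂n| = 400 Pa / 366000 m = 1.09×10⁻³ Pa/m
Geostrophic balance (pressure-gradient force = Coriolis force):
V_g = (1/(fρ)) |∂P/∂n| = 1.09×10⁻³ / (5.93×10⁻⁵ × 1.17) = 15.8 m/s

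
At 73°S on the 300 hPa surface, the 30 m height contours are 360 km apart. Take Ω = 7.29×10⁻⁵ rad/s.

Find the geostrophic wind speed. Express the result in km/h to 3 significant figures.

Coriolis parameter at 73°S:
f = 2Ω sin φ = 2 × 7.29×10⁻⁵ × sin 73° = 1.39×10⁻⁴ s⁻¹
Height gradient: |∂Z/∂n| = 30 m / 360000 m = 8.33×10⁻⁵
On a pressure surface, geostrophic balance gives V_g = (g/f)|∂Z/∂n|:
V_g = 9.81 × 8.33×10⁻⁵ / 1.39×10⁻⁴ = 5.86 m/s
Converting: 5.86 m/s × 3.6 = 21.1 km/h

21.1 km/h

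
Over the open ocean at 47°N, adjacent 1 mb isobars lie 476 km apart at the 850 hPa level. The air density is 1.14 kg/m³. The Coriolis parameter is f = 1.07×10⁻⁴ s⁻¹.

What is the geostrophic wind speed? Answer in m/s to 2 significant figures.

1.7 m/s

Pressure gradient: |∂P/∂n| = 100 Pa / 476000 m = 2.10×10⁻⁴ Pa/m
Geostrophic balance (pressure-gradient force = Coriolis force):
V_g = (1/(fρ)) |∂P/∂n| = 2.10×10⁻⁴ / (1.07×10⁻⁴ × 1.14) = 1.72 m/s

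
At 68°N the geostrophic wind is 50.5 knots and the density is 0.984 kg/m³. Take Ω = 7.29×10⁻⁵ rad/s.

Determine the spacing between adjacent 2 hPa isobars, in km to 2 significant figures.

58 km

Coriolis parameter at 68°N:
f = 2Ω sin φ = 2 × 7.29×10⁻⁵ × sin 68° = 1.35×10⁻⁴ s⁻¹
Wind speed in SI: 50.5 knots = 26.0 m/s
Geostrophic balance rearranged: |∂P/∂n| = f ρ V_g
|∂P/∂n| = 1.35×10⁻⁴ × 0.984 × 26.0 = 3.46×10⁻³ Pa/m
Isobar spacing: Δn = ΔP/|∂P/∂n| = 200 Pa / 3.46×10⁻³ Pa/m = 57874 m ≈ 58 km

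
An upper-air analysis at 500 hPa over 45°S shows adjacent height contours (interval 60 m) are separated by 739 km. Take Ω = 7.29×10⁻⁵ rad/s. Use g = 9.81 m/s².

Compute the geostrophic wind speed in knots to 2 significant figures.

15 knots

Coriolis parameter at 45°S:
f = 2Ω sin φ = 2 × 7.29×10⁻⁵ × sin 45° = 1.03×10⁻⁴ s⁻¹
Height gradient: |∂Z/∂n| = 60 m / 739000 m = 8.12×10⁻⁵
On a pressure surface, geostrophic balance gives V_g = (g/f)|∂Z/∂n|:
V_g = 9.81 × 8.12×10⁻⁵ / 1.03×10⁻⁴ = 7.73 m/s
Converting: 7.73 m/s × 1.944 = 15 knots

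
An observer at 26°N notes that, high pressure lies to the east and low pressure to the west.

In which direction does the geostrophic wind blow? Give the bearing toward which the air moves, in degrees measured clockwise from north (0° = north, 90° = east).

000°

The pressure-gradient force points toward the west (bearing 270°).
Geostrophic balance: in the Northern Hemisphere the Coriolis force deflects motion to the right, so the geostrophic wind blows 90° to the right of the pressure-gradient force (low pressure on the left).
Rotating 270° by 90° clockwise gives 000° — the wind blows toward the north.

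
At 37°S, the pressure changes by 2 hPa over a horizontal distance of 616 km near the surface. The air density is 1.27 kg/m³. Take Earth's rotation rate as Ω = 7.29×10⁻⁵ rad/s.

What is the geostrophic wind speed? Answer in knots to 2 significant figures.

Coriolis parameter at 37°S:
f = 2Ω sin φ = 2 × 7.29×10⁻⁵ × sin 37° = 8.77×10⁻⁵ s⁻¹
Pressure gradient: |∂P/∂n| = 200 Pa / 616000 m = 3.25×10⁻⁴ Pa/m
Geostrophic balance (pressure-gradient force = Coriolis force):
V_g = (1/(fρ)) |∂P/∂n| = 3.25×10⁻⁴ / (8.77×10⁻⁵ × 1.27) = 2.91 m/s
Converting: 2.91 m/s × 1.944 = 5.7 knots

5.7 knots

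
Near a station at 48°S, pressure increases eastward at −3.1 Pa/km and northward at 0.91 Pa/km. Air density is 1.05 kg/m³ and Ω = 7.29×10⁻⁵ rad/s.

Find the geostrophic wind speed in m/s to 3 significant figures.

28.4 m/s

Coriolis parameter at 48°S:
f = 2Ω sin φ = 2 × 7.29×10⁻⁵ × sin 48° = 1.08×10⁻⁴ s⁻¹
In the Southern Hemisphere f is negative: f = −1.08×10⁻⁴ s⁻¹.
Component geostrophic relations (x east, y north):
u_g = −(1/(fρ)) ∂P/∂y,  v_g = (1/(fρ)) ∂P/∂x
u_g = −(0.91×10⁻³)/(−1.08×10⁻⁴ × 1.05) = 8.00 m/s;  v_g = (−3.1×10⁻³)/(−1.08×10⁻⁴ × 1.05) = 27.2 m/s
|V_g| = √(u_g² + v_g²) = 28.4 m/s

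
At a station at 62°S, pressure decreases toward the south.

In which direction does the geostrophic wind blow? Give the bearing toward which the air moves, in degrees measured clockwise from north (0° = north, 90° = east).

090°

The pressure-gradient force points toward the south (bearing 180°).
Geostrophic balance: in the Southern Hemisphere the Coriolis force deflects motion to the left, so the geostrophic wind blows 90° to the left of the pressure-gradient force (low pressure on the right).
Rotating 180° by 90° counterclockwise gives 090° — the wind blows toward the east.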